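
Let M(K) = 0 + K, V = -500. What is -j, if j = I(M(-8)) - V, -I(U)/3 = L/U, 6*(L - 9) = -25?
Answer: -8029/16 ≈ -501.81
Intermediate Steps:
L = 29/6 (L = 9 + (⅙)*(-25) = 9 - 25/6 = 29/6 ≈ 4.8333)
M(K) = K
I(U) = -29/(2*U)
j = 8029/16 (j = -29/2/(-8) - 1*(-500) = -29/2*(-⅛) + 500 = 29/16 + 500 = 8029/16 ≈ 501.81)
-j = -1*8029/16 = -8029/16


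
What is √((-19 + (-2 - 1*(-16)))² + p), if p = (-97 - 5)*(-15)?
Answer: √1555 ≈ 39.433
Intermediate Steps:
p = 1530 (p = -102*(-15) = 1530)
√((-19 + (-2 - 1*(-16)))² + p) = √((-19 + (-2 - 1*(-16)))² + 1530) = √((-19 + (-2 + 16))² + 1530) = √((-19 + 14)² + 1530) = √((-5)² + 1530) = √(25 + 1530) = √1555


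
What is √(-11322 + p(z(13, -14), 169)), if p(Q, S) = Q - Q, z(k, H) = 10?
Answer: 3*I*√1258 ≈ 106.4*I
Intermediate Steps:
p(Q, S) = 0
√(-11322 + p(z(13, -14), 169)) = √(-11322 + 0) = √(-11322) = 3*I*√1258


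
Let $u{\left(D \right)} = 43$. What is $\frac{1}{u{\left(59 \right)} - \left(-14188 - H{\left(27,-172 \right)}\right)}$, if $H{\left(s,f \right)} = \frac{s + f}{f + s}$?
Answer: $\frac{1}{14232} \approx 7.0264 \cdot 10^{-5}$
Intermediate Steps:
$H{\left(s,f \right)} = 1$ ($H{\left(s,f \right)} = \frac{f + s}{f + s} = 1$)
$\frac{1}{u{\left(59 \right)} - \left(-14188 - H{\left(27,-172 \right)}\right)} = \frac{1}{43 + \left(\left(29990 + 1\right) - 15802\right)} = \frac{1}{43 + \left(29991 - 15802\right)} = \frac{1}{43 + 14189} = \frac{1}{14232}$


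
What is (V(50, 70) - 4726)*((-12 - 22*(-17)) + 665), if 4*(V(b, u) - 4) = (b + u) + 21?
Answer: -19253169/4 ≈ -4.8133e+6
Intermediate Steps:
V(b, u) = 37/4 + b/4 + u/4 (V(b, u) = 4 + ((b + u) + 21)/4 = 4 + (21 + b + u)/4 = 4 + (21/4 + b/4 + u/4) = 37/4 + b/4 + u/4)
(V(50, 70) - 4726)*((-12 - 22*(-17)) + 665) = ((37/4 + (¼)*50 + (¼)*70) - 4726)*((-12 - 22*(-17)) + 665) = ((37/4 + 25/2 + 35/2) - 4726)*((-12 + 374) + 665) = (157/4 - 4726)*(362 + 665) = -18747/4*1027 = -19253169/4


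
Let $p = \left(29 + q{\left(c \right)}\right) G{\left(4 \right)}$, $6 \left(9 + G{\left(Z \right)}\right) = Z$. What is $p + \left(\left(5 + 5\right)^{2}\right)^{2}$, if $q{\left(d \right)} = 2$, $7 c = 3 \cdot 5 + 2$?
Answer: $\frac{29225}{3} \approx 9741.7$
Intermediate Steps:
$c = \frac{17}{7}$ ($c = \frac{3 \cdot 5 + 2}{7} = \frac{15 + 2}{7} = \frac{1}{7} \cdot 17 = \frac{17}{7} \approx 2.4286$)
$G{\left(Z \right)} = -9 + \frac{Z}{6}$
$p = - \frac{775}{3}$ ($p = \left(29 + 2\right) \left(-9 + \frac{1}{6} \cdot 4\right) = 31 \left(-9 + \frac{2}{3}\right) = 31 \left(- \frac{25}{3}\right) = - \frac{775}{3} \approx -258.33$)
$p + \left(\left(5 + 5\right)^{2}\right)^{2} = - \frac{775}{3} + \left(\left(5 + 5\right)^{2}\right)^{2} = - \frac{775}{3} + \left(10^{2}\right)^{2} = - \frac{775}{3} + 100^{2} = - \frac{775}{3} + 10000 = \frac{29225}{3}$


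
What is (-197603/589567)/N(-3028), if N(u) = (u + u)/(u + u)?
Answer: -197603/589567 ≈ -0.33517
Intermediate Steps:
N(u) = 1 (N(u) = (2*u)/((2*u)) = (2*u)*(1/(2*u)) = 1)
(-197603/589567)/N(-3028) = -197603/589567/1 = -197603*1/589567*1 = -197603/589567*1 = -197603/589567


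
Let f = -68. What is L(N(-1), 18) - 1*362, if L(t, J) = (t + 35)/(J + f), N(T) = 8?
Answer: -18143/50 ≈ -362.86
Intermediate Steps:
L(t, J) = (35 + t)/(-68 + J) (L(t, J) = (t + 35)/(J - 68) = (35 + t)/(-68 + J))
L(N(-1), 18) - 1*362 = (35 + 8)/(-68 + 18) - 1*362 = 43/(-50) - 362 = -1/50*43 - 362 = -43/50 - 362 = -18143/50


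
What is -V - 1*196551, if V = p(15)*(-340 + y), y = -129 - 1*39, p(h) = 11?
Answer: -190963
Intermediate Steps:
y = -168 (y = -129 - 39 = -168)
V = -5588 (V = 11*(-340 - 168) = 11*(-508) = -5588)
-V - 1*196551 = -1*(-5588) - 1*196551 = 5588 - 196551 = -190963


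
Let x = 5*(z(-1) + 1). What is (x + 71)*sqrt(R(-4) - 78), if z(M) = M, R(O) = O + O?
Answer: 71*I*sqrt(86) ≈ 658.43*I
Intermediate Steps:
R(O) = 2*O
x = 0 (x = 5*(-1 + 1) = 5*0 = 0)
(x + 71)*sqrt(R(-4) - 78) = (0 + 71)*sqrt(2*(-4) - 78) = 71*sqrt(-8 - 78) = 71*sqrt(-86) = 71*(I*sqrt(86)) = 71*I*sqrt(86)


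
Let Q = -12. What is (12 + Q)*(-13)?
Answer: 0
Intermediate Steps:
(12 + Q)*(-13) = (12 - 12)*(-13) = 0*(-13) = 0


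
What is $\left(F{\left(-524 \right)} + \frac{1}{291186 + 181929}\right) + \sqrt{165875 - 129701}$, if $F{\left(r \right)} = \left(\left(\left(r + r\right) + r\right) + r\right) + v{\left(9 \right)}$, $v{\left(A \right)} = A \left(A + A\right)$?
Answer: $- \frac{915004409}{473115} + \sqrt{36174} \approx -1743.8$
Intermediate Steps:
$v{\left(A \right)} = 2 A^{2}$ ($v{\left(A \right)} = A 2 A = 2 A^{2}$)
$F{\left(r \right)} = 162 + 4 r$ ($F{\left(r \right)} = \left(\left(\left(r + r\right) + r\right) + r\right) + 2 \cdot 9^{2} = \left(\left(2 r + r\right) + r\right) + 2 \cdot 81 = \left(3 r + r\right) + 162 = 4 r + 162 = 162 + 4 r$)
$\left(F{\left(-524 \right)} + \frac{1}{291186 + 181929}\right) + \sqrt{165875 - 129701} = \left(\left(162 + 4 \left(-524\right)\right) + \frac{1}{291186 + 181929}\right) + \sqrt{165875 - 129701} = \left(\left(162 - 2096\right) + \frac{1}{473115}\right) + \sqrt{36174} = \left(-1934 + \frac{1}{473115}\right) + \sqrt{36174} = - \frac{915004409}{473115} + \sqrt{36174}$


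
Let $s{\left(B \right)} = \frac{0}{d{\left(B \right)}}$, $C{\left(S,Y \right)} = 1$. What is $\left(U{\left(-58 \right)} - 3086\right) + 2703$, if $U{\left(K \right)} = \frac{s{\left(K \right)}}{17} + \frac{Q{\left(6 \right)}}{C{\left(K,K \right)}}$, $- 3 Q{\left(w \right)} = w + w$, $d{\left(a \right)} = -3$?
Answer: $-387$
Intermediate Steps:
$Q{\left(w \right)} = - \frac{2 w}{3}$ ($Q{\left(w \right)} = - \frac{w + w}{3} = - \frac{2 w}{3}$)
$s{\left(B \right)} = 0$ ($s{\left(B \right)} = \frac{0}{-3} = 0 \left(- \frac{1}{3}\right) = 0$)
$U{\left(K \right)} = -4$ ($U{\left(K \right)} = \frac{0}{17} + \frac{\left(- \frac{2}{3}\right) 6}{1} = 0 \cdot \frac{1}{17} - 4 = 0 - 4 = -4$)
$\left(U{\left(-58 \right)} - 3086\right) + 2703 = \left(-4 - 3086\right) + 2703 = -3090 + 2703 = -387$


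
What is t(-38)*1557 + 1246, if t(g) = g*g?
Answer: 2249554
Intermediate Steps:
t(g) = g²
t(-38)*1557 + 1246 = (-38)²*1557 + 1246 = 1444*1557 + 1246 = 2248308 + 1246 = 2249554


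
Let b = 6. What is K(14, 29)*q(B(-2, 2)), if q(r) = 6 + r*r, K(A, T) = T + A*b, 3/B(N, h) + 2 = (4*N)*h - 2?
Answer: 272217/400 ≈ 680.54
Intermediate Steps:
B(N, h) = 3/(-4 + 4*N*h) (B(N, h) = 3/(-2 + ((4*N)*h - 2)) = 3/(-2 + (4*N*h - 2)) = 3/(-2 + (-2 + 4*N*h)) = 3/(-4 + 4*N*h))
K(A, T) = T + 6*A (K(A, T) = T + A*6 = T + 6*A)
q(r) = 6 + r²
K(14, 29)*q(B(-2, 2)) = (29 + 6*14)*(6 + (3/(4*(-1 - 2*2)))²) = (29 + 84)*(6 + (3/(4*(-1 - 4)))²) = 113*(6 + ((¾)/(-5))²) = 113*(6 + ((¾)*(-⅕))²) = 113*(6 + (-3/20)²) = 113*(6 + 9/400) = 113*(2409/400) = 272217/400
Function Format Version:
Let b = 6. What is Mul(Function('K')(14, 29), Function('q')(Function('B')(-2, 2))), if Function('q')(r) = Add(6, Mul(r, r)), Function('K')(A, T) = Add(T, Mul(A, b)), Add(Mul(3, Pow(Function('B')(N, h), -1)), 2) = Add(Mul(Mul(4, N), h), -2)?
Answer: Rational(272217, 400) ≈ 680.54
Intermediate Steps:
Function('B')(N, h) = Mul(3, Pow(Add(-4, Mul(4, N, h)), -1)) (Function('B')(N, h) = Mul(3, Pow(Add(-2, Add(Mul(Mul(4, N), h), -2)), -1)) = Mul(3, Pow(Add(-2, Add(Mul(4, N, h), -2)), -1)) = Mul(3, Pow(Add(-2, Add(-2, Mul(4, N, h))), -1)) = Mul(3, Pow(Add(-4, Mul(4, N, h)), -1)))
Function('K')(A, T) = Add(T, Mul(6, A)) (Function('K')(A, T) = Add(T, Mul(A, 6)) = Add(T, Mul(6, A)))
Function('q')(r) = Add(6, Pow(r, 2))
Mul(Function('K')(14, 29), Function('q')(Function('B')(-2, 2))) = Mul(Add(29, Mul(6, 14)), Add(6, Pow(Mul(Rational(3, 4), Pow(Add(-1, Mul(-2, 2)), -1)), 2))) = Mul(Add(29, 84), Add(6, Pow(Mul(Rational(3, 4), Pow(Add(-1, -4), -1)), 2))) = Mul(113, Add(6, Pow(Mul(Rational(3, 4), Pow(-5, -1)), 2))) = Mul(113, Add(6, Pow(Mul(Rational(3, 4), Rational(-1, 5)), 2))) = Mul(113, Add(6, Pow(Rational(-3, 20), 2))) = Mul(113, Add(6, Rational(9, 400))) = Mul(113, Rational(2409, 400)) = Rational(272217, 400)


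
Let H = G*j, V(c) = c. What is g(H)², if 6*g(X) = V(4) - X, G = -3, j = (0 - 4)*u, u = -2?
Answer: 196/9 ≈ 21.778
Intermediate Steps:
j = 8 (j = (0 - 4)*(-2) = -4*(-2) = 8)
H = -24 (H = -3*8 = -24)
g(X) = ⅔ - X/6 (g(X) = (4 - X)/6 = ⅔ - X/6)
g(H)² = (⅔ - ⅙*(-24))² = (⅔ + 4)² = (14/3)² = 196/9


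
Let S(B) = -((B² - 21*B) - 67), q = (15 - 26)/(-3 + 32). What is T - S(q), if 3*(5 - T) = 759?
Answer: -258095/841 ≈ -306.89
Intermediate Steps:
T = -248 (T = 5 - ⅓*759 = 5 - 253 = -248)
q = -11/29 ≈ -0.37931
S(B) = 67 - B² + 21*B (S(B) = -(-67 + B² - 21*B) = 67 - B² + 21*B)
T - S(q) = -248 - (67 - (-11/29)² + 21*(-11/29)) = -248 - (67 - 1*121/841 - 231/29) = -248 - (67 - 121/841 - 231/29) = -248 - 1*49527/841 = -248 - 49527/841 = -258095/841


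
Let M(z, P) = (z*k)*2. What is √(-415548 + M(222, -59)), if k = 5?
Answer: 4*I*√25833 ≈ 642.91*I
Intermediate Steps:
M(z, P) = 10*z (M(z, P) = (z*5)*2 = (5*z)*2 = 10*z)
√(-415548 + M(222, -59)) = √(-415548 + 10*222) = √(-415548 + 2220) = √(-413328) = 4*I*√25833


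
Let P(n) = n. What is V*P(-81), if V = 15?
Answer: -1215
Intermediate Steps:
V*P(-81) = 15*(-81) = -1215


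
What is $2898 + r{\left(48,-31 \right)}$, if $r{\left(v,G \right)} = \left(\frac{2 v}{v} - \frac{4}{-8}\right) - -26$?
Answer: $\frac{5853}{2} \approx 2926.5$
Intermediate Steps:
$r{\left(v,G \right)} = \frac{57}{2}$ ($r{\left(v,G \right)} = \left(2 - - \frac{1}{2}\right) + 26 = \left(2 + \frac{1}{2}\right) + 26 = \frac{5}{2} + 26 = \frac{57}{2}$)
$2898 + r{\left(48,-31 \right)} = 2898 + \frac{57}{2} = \frac{5853}{2}$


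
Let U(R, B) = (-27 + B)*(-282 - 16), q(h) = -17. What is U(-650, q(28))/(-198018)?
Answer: -6556/99009 ≈ -0.066216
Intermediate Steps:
U(R, B) = 8046 - 298*B (U(R, B) = (-27 + B)*(-298) = 8046 - 298*B)
U(-650, q(28))/(-198018) = (8046 - 298*(-17))/(-198018) = (8046 + 5066)*(-1/198018) = 13112*(-1/198018) = -6556/99009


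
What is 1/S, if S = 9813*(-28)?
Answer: -1/274764 ≈ -3.6395e-6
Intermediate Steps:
S = -274764
1/S = 1/(-274764) = -1/274764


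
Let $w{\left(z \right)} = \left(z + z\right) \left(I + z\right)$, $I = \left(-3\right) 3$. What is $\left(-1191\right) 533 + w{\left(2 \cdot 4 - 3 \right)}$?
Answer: $-634843$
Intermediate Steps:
$I = -9$
$w{\left(z \right)} = 2 z \left(-9 + z\right)$ ($w{\left(z \right)} = \left(z + z\right) \left(-9 + z\right) = 2 z \left(-9 + z\right)$)
$\left(-1191\right) 533 + w{\left(2 \cdot 4 - 3 \right)} = \left(-1191\right) 533 + 2 \left(2 \cdot 4 - 3\right) \left(-9 + \left(2 \cdot 4 - 3\right)\right) = -634803 + 2 \left(8 - 3\right) \left(-9 + \left(8 - 3\right)\right) = -634803 + 2 \cdot 5 \left(-9 + 5\right) = -634803 + 2 \cdot 5 \left(-4\right) = -634803 - 40 = -634843$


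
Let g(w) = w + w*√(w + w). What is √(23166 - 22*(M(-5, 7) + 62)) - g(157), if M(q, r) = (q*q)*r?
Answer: -157 - 157*√314 + 4*√1122 ≈ -2805.1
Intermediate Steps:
M(q, r) = r*q² (M(q, r) = q²*r = r*q²)
g(w) = w + √2*w^(3/2) (g(w) = w + w*√(2*w) = w + w*(√2*√w) = w + √2*w^(3/2))
√(23166 - 22*(M(-5, 7) + 62)) - g(157) = √(23166 - 22*(7*(-5)² + 62)) - (157 + √2*157^(3/2)) = √(23166 - 22*(7*25 + 62)) - (157 + √2*(157*√157)) = √(23166 - 22*(175 + 62)) - (157 + 157*√314) = √(23166 - 22*237) + (-157 - 157*√314) = √(23166 - 5214) + (-157 - 157*√314) = √17952 + (-157 - 157*√314) = 4*√1122 + (-157 - 157*√314) = -157 - 157*√314 + 4*√1122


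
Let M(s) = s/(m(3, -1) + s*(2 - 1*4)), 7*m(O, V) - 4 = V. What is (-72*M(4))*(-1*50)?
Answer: -100800/53 ≈ -1901.9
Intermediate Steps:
m(O, V) = 4/7 + V/7
M(s) = s/(3/7 - 2*s) (M(s) = s/((4/7 + (⅐)*(-1)) + s*(2 - 1*4)) = s/((4/7 - ⅐) + s*(2 - 4)) = s/(3/7 + s*(-2)) = s/(3/7 - 2*s))
(-72*M(4))*(-1*50) = (-(-504)*4/(-3 + 14*4))*(-1*50) = -(-504)*4/(-3 + 56)*(-50) = -(-504)*4/53*(-50) = -72*(-28/53)*(-50) = (2016/53)*(-50) = -100800/53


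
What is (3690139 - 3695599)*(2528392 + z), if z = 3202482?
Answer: -31290572040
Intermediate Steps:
(3690139 - 3695599)*(2528392 + z) = (3690139 - 3695599)*(2528392 + 3202482) = -5460*5730874 = -31290572040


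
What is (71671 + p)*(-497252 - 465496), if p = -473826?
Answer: 387173921940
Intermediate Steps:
(71671 + p)*(-497252 - 465496) = (71671 - 473826)*(-497252 - 465496) = -402155*(-962748) = 387173921940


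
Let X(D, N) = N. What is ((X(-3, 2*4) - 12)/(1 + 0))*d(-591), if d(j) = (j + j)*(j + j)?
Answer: -5588496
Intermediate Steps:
d(j) = 4*j² (d(j) = (2*j)*(2*j) = 4*j²)
((X(-3, 2*4) - 12)/(1 + 0))*d(-591) = ((2*4 - 12)/(1 + 0))*(4*(-591)²) = ((8 - 12)/1)*(4*349281) = -4*1*1397124 = -4*1397124 = -5588496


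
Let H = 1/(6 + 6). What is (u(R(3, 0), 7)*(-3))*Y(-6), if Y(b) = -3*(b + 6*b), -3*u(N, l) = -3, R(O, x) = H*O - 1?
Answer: -378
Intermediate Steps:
H = 1/12 ≈ 0.083333
R(O, x) = -1 + O/12 (R(O, x) = O/12 - 1 = -1 + O/12)
u(N, l) = 1 (u(N, l) = -⅓*(-3) = 1)
Y(b) = -21*b
(u(R(3, 0), 7)*(-3))*Y(-6) = (1*(-3))*(-21*(-6)) = -3*126 = -378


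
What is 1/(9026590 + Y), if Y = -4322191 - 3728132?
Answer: 1/976267 ≈ 1.0243e-6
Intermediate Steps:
Y = -8050323
1/(9026590 + Y) = 1/(9026590 - 8050323) = 1/976267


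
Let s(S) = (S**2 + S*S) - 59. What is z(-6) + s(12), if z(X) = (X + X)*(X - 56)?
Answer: 973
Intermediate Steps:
z(X) = 2*X*(-56 + X) (z(X) = (2*X)*(-56 + X) = 2*X*(-56 + X))
s(S) = -59 + 2*S**2 (s(S) = (S**2 + S**2) - 59 = 2*S**2 - 59 = -59 + 2*S**2)
z(-6) + s(12) = 2*(-6)*(-56 - 6) + (-59 + 2*12**2) = 2*(-6)*(-62) + (-59 + 2*144) = 744 + (-59 + 288) = 744 + 229 = 973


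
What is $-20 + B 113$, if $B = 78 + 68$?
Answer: $16478$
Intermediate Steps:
$B = 146$
$-20 + B 113 = -20 + 146 \cdot 113 = -20 + 16498 = 16478$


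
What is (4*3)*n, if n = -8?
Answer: -96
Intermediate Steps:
(4*3)*n = (4*3)*(-8) = 12*(-8) = -96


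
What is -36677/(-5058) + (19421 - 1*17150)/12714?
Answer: 39816508/5358951 ≈ 7.4299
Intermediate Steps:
-36677/(-5058) + (19421 - 1*17150)/12714 = -36677*(-1/5058) + (19421 - 17150)*(1/12714) = 36677/5058 + 2271*(1/12714) = 36677/5058 + 757/4238 = 39816508/5358951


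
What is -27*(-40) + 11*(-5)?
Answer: 1025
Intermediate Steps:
-27*(-40) + 11*(-5) = 1080 - 55 = 1025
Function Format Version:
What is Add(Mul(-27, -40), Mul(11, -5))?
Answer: 1025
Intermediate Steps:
Add(Mul(-27, -40), Mul(11, -5)) = Add(1080, -55) = 1025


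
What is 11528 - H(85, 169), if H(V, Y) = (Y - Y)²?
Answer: 11528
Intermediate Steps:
H(V, Y) = 0 (H(V, Y) = 0² = 0)
11528 - H(85, 169) = 11528 - 1*0 = 11528 + 0 = 11528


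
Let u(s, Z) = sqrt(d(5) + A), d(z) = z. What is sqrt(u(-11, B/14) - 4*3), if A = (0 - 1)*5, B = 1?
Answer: 2*I*sqrt(3) ≈ 3.4641*I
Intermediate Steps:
A = -5 (A = -1*5 = -5)
u(s, Z) = 0 (u(s, Z) = sqrt(5 - 5) = sqrt(0) = 0)
sqrt(u(-11, B/14) - 4*3) = sqrt(0 - 4*3) = sqrt(0 - 12) = sqrt(-12) = 2*I*sqrt(3)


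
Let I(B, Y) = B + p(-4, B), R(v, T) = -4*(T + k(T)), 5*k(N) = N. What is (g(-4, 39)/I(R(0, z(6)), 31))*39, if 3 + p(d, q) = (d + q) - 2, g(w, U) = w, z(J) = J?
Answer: 260/111 ≈ 2.3423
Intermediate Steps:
k(N) = N/5
p(d, q) = -5 + d + q (p(d, q) = -3 + ((d + q) - 2) = -3 + (-2 + d + q) = -5 + d + q)
R(v, T) = -24*T/5 (R(v, T) = -4*(T + T/5) = -24*T/5)
I(B, Y) = -9 + 2*B (I(B, Y) = B + (-5 - 4 + B) = B + (-9 + B) = -9 + 2*B)
(g(-4, 39)/I(R(0, z(6)), 31))*39 = -4/(-9 + 2*(-24/5*6))*39 = -4/(-9 + 2*(-144/5))*39 = -4/(-9 - 288/5)*39 = -4/(-333/5)*39 = -4*(-5/333)*39 = (20/333)*39 = 260/111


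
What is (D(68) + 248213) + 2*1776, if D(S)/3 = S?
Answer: 251969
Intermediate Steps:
D(S) = 3*S
(D(68) + 248213) + 2*1776 = (3*68 + 248213) + 2*1776 = (204 + 248213) + 3552 = 248417 + 3552 = 251969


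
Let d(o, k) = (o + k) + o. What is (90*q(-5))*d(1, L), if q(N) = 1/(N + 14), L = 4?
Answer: 60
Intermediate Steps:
d(o, k) = k + 2*o (d(o, k) = (k + o) + o = k + 2*o)
q(N) = 1/(14 + N)
(90*q(-5))*d(1, L) = (90/(14 - 5))*(4 + 2*1) = (90/9)*(4 + 2) = (90*(1/9))*6 = 10*6 = 60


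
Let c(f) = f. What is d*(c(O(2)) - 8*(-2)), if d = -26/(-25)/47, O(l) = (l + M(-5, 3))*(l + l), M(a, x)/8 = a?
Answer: -3536/1175 ≈ -3.0094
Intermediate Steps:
M(a, x) = 8*a
O(l) = 2*l*(-40 + l) (O(l) = (l + 8*(-5))*(l + l) = (l - 40)*(2*l) = (-40 + l)*(2*l) = 2*l*(-40 + l))
d = 26/1175 (d = -26*(-1/25)*(1/47) = (26/25)*(1/47) = 26/1175 ≈ 0.022128)
d*(c(O(2)) - 8*(-2)) = 26*(2*2*(-40 + 2) - 8*(-2))/1175 = 26*(2*2*(-38) + 16)/1175 = 26*(-152 + 16)/1175 = (26/1175)*(-136) = -3536/1175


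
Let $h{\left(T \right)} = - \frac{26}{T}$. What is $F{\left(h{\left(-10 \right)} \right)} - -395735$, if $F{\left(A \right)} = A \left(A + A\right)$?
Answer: $\frac{9893713}{25} \approx 3.9575 \cdot 10^{5}$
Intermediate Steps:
$F{\left(A \right)} = 2 A^{2}$ ($F{\left(A \right)} = A 2 A = 2 A^{2}$)
$F{\left(h{\left(-10 \right)} \right)} - -395735 = 2 \left(- \frac{26}{-10}\right)^{2} - -395735 = 2 \left(\left(-26\right) \left(- \frac{1}{10}\right)\right)^{2} + 395735 = 2 \left(\frac{13}{5}\right)^{2} + 395735 = 2 \cdot \frac{169}{25} + 395735 = \frac{338}{25} + 395735 = \frac{9893713}{25}$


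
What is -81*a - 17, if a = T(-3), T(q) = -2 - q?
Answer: -98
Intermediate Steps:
a = 1 (a = -2 - 1*(-3) = -2 + 3 = 1)
-81*a - 17 = -81*1 - 17 = -81 - 17 = -98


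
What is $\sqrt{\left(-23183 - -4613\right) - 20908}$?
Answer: $i \sqrt{39478} \approx 198.69 i$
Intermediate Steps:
$\sqrt{\left(-23183 - -4613\right) - 20908} = \sqrt{\left(-23183 + 4613\right) - 20908} = \sqrt{-18570 - 20908} = \sqrt{-39478} = i \sqrt{39478}$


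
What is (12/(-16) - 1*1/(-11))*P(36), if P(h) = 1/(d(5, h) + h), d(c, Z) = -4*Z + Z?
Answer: 29/3168 ≈ 0.0091540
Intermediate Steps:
d(c, Z) = -3*Z
P(h) = -1/(2*h) (P(h) = 1/(-3*h + h) = 1/(-2*h) = -1/(2*h))
(12/(-16) - 1*1/(-11))*P(36) = (12/(-16) - 1*1/(-11))*(-½/36) = (12*(-1/16) - 1*(-1/11))*(-½*1/36) = (-¾ + 1/11)*(-1/72) = -29/44*(-1/72) = 29/3168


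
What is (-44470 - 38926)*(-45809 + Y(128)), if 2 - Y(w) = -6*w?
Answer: 3756072444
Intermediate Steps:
Y(w) = 2 + 6*w (Y(w) = 2 - (-6)*w = 2 + 6*w)
(-44470 - 38926)*(-45809 + Y(128)) = (-44470 - 38926)*(-45809 + (2 + 6*128)) = -83396*(-45809 + (2 + 768)) = -83396*(-45809 + 770) = -83396*(-45039) = 3756072444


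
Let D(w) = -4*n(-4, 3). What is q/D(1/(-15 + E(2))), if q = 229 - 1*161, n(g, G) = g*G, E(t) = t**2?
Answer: 17/12 ≈ 1.4167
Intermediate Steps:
n(g, G) = G*g
D(w) = 48 (D(w) = -12*(-4) = -4*(-12) = 48)
q = 68 (q = 229 - 161 = 68)
q/D(1/(-15 + E(2))) = 68/48 = 68*(1/48) = 17/12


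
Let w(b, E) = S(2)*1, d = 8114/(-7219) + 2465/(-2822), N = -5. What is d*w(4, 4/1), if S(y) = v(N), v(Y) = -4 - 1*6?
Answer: 11968395/599177 ≈ 19.975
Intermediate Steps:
v(Y) = -10 (v(Y) = -4 - 6 = -10)
S(y) = -10
d = -2393679/1198354 (d = 8114*(-1/7219) + 2465*(-1/2822) = -8114/7219 - 145/166 = -2393679/1198354 ≈ -1.9975)
w(b, E) = -10 (w(b, E) = -10*1 = -10)
d*w(4, 4/1) = -2393679/1198354*(-10) = 11968395/599177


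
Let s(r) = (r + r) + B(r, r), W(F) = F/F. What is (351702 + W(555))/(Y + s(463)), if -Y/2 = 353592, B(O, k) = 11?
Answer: -351703/706247 ≈ -0.49799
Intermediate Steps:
W(F) = 1
s(r) = 11 + 2*r (s(r) = (r + r) + 11 = 2*r + 11 = 11 + 2*r)
Y = -707184 (Y = -2*353592 = -707184)
(351702 + W(555))/(Y + s(463)) = (351702 + 1)/(-707184 + (11 + 2*463)) = 351703/(-707184 + (11 + 926)) = 351703/(-707184 + 937) = 351703/(-706247) = 351703*(-1/706247) = -351703/706247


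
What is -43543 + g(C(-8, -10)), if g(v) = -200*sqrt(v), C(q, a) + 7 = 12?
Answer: -43543 - 200*sqrt(5) ≈ -43990.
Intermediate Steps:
C(q, a) = 5 (C(q, a) = -7 + 12 = 5)
-43543 + g(C(-8, -10)) = -43543 - 200*sqrt(5)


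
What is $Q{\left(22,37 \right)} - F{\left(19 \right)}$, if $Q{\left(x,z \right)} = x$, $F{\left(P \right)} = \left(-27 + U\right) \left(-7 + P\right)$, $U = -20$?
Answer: $586$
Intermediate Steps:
$F{\left(P \right)} = 329 - 47 P$ ($F{\left(P \right)} = \left(-27 - 20\right) \left(-7 + P\right) = - 47 \left(-7 + P\right) = 329 - 47 P$)
$Q{\left(22,37 \right)} - F{\left(19 \right)} = 22 - \left(329 - 893\right) = 22 - -564 = 22 + 564 = 586$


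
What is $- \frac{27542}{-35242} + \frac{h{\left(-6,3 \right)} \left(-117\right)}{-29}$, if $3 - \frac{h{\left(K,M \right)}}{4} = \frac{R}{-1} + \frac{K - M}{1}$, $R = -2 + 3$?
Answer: $\frac{107605523}{511009} \approx 210.57$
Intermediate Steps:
$R = 1$
$h{\left(K,M \right)} = 16 - 4 K + 4 M$ ($h{\left(K,M \right)} = 12 - 4 \left(1 \frac{1}{-1} + \frac{K - M}{1}\right) = 12 - 4 \left(1 \left(-1\right) + \left(K - M\right) 1\right) = 12 - 4 \left(-1 + \left(K - M\right)\right) = 12 - 4 \left(-1 + K - M\right) = 12 + \left(4 - 4 K + 4 M\right) = 16 - 4 K + 4 M$)
$- \frac{27542}{-35242} + \frac{h{\left(-6,3 \right)} \left(-117\right)}{-29} = - \frac{27542}{-35242} + \frac{\left(16 - -24 + 4 \cdot 3\right) \left(-117\right)}{-29} = \left(-27542\right) \left(- \frac{1}{35242}\right) + \left(16 + 24 + 12\right) \left(-117\right) \left(- \frac{1}{29}\right) = \frac{13771}{17621} + 52 \left(-117\right) \left(- \frac{1}{29}\right) = \frac{13771}{17621} - - \frac{6084}{29} = \frac{13771}{17621} + \frac{6084}{29} = \frac{107605523}{511009}$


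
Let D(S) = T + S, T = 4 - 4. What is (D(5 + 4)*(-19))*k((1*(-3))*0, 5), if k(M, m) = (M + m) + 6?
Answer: -1881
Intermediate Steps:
T = 0
k(M, m) = 6 + M + m
D(S) = S (D(S) = 0 + S = S)
(D(5 + 4)*(-19))*k((1*(-3))*0, 5) = ((5 + 4)*(-19))*(6 + (1*(-3))*0 + 5) = (9*(-19))*(6 - 3*0 + 5) = -171*(6 + 0 + 5) = -171*11 = -1881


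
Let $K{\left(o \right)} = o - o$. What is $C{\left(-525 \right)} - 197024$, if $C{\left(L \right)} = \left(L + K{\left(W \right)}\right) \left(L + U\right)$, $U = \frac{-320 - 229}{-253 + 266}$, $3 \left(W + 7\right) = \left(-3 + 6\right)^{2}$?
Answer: $\frac{1310038}{13} \approx 1.0077 \cdot 10^{5}$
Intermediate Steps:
$W = -4$ ($W = -7 + \frac{\left(-3 + 6\right)^{2}}{3} = -7 + \frac{3^{2}}{3} = -7 + \frac{1}{3} \cdot 9 = -7 + 3 = -4$)
$U = - \frac{549}{13} \approx -42.231$
$K{\left(o \right)} = 0$
$C{\left(L \right)} = L \left(- \frac{549}{13} + L\right)$ ($C{\left(L \right)} = \left(L + 0\right) \left(L - \frac{549}{13}\right) = L \left(- \frac{549}{13} + L\right)$)
$C{\left(-525 \right)} - 197024 = \frac{1}{13} \left(-525\right) \left(-549 + 13 \left(-525\right)\right) - 197024 = \frac{1}{13} \left(-525\right) \left(-549 - 6825\right) - 197024 = \frac{1}{13} \left(-525\right) \left(-7374\right) - 197024 = \frac{3871350}{13} - 197024 = \frac{1310038}{13}$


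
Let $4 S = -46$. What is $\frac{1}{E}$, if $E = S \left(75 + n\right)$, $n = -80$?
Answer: $\frac{2}{115} \approx 0.017391$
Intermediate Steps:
$S = - \frac{23}{2}$ ($S = \frac{1}{4} \left(-46\right) = - \frac{23}{2} \approx -11.5$)
$E = \frac{115}{2}$ ($E = - \frac{23 \left(75 - 80\right)}{2} = \left(- \frac{23}{2}\right) \left(-5\right) = \frac{115}{2} \approx 57.5$)
$\frac{1}{E} = \frac{1}{\frac{115}{2}} = \frac{2}{115}$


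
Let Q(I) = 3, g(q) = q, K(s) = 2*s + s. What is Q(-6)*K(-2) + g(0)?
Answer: -18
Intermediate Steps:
K(s) = 3*s
Q(-6)*K(-2) + g(0) = 3*(3*(-2)) + 0 = 3*(-6) + 0 = -18 + 0 = -18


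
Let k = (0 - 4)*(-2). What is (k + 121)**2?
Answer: 16641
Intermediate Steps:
k = 8 (k = -4*(-2) = 8)
(k + 121)**2 = (8 + 121)**2 = 129**2 = 16641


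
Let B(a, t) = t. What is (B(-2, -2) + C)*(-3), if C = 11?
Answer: -27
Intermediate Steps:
(B(-2, -2) + C)*(-3) = (-2 + 11)*(-3) = 9*(-3) = -27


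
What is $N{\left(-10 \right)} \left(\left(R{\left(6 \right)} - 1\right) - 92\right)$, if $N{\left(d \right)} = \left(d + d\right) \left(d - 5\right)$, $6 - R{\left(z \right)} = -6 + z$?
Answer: $-26100$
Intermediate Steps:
$R{\left(z \right)} = 12 - z$ ($R{\left(z \right)} = 6 - \left(-6 + z\right) = 12 - z$)
$N{\left(d \right)} = 2 d \left(-5 + d\right)$
$N{\left(-10 \right)} \left(\left(R{\left(6 \right)} - 1\right) - 92\right) = 2 \left(-10\right) \left(-5 - 10\right) \left(\left(\left(12 - 6\right) - 1\right) - 92\right) = 2 \left(-10\right) \left(-15\right) \left(\left(\left(12 - 6\right) - 1\right) - 92\right) = 300 \left(\left(6 - 1\right) - 92\right) = 300 \left(5 - 92\right) = 300 \left(-87\right) = -26100$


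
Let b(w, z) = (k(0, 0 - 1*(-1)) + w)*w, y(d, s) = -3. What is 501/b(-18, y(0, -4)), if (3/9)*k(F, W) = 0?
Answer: 167/108 ≈ 1.5463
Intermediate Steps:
k(F, W) = 0 (k(F, W) = 3*0 = 0)
b(w, z) = w**2 (b(w, z) = (0 + w)*w = w*w = w**2)
501/b(-18, y(0, -4)) = 501/((-18)**2) = 501/324 = 501*(1/324) = 167/108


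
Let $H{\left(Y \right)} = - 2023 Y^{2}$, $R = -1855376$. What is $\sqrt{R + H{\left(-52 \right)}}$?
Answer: $24 i \sqrt{12718} \approx 2706.6 i$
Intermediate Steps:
$\sqrt{R + H{\left(-52 \right)}} = \sqrt{-1855376 - 2023 \left(-52\right)^{2}} = \sqrt{-1855376 - 5470192} = \sqrt{-7325568} = 24 i \sqrt{12718}$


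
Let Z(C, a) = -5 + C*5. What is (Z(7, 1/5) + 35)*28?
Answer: 1820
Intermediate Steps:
Z(C, a) = -5 + 5*C
(Z(7, 1/5) + 35)*28 = ((-5 + 5*7) + 35)*28 = ((-5 + 35) + 35)*28 = (30 + 35)*28 = 65*28 = 1820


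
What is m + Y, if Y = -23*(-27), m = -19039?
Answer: -18418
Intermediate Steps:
Y = 621
m + Y = -19039 + 621 = -18418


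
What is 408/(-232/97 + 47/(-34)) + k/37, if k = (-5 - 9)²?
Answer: -15782332/153513 ≈ -102.81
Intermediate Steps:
k = 196 (k = (-14)² = 196)
408/(-232/97 + 47/(-34)) + k/37 = 408/(-232/97 + 47/(-34)) + 196/37 = 408/(-232*1/97 + 47*(-1/34)) + 196*(1/37) = 408/(-232/97 - 47/34) + 196/37 = 408/(-12447/3298) + 196/37 = 408*(-3298/12447) + 196/37 = -448528/4149 + 196/37 = -15782332/153513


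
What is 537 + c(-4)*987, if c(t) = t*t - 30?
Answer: -13281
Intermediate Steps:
c(t) = -30 + t**2 (c(t) = t**2 - 30 = -30 + t**2)
537 + c(-4)*987 = 537 + (-30 + (-4)**2)*987 = 537 + (-30 + 16)*987 = 537 - 14*987 = 537 - 13818 = -13281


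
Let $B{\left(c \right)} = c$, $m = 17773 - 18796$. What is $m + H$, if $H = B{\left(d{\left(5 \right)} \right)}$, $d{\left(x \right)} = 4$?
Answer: $-1019$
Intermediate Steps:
$m = -1023$ ($m = 17773 - 18796 = -1023$)
$H = 4$
$m + H = -1023 + 4 = -1019$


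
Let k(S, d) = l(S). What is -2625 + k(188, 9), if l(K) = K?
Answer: -2437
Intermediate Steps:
k(S, d) = S
-2625 + k(188, 9) = -2625 + 188 = -2437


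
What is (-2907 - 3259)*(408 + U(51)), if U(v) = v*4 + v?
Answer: -4088058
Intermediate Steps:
U(v) = 5*v (U(v) = 4*v + v = 5*v)
(-2907 - 3259)*(408 + U(51)) = (-2907 - 3259)*(408 + 5*51) = -6166*(408 + 255) = -6166*663 = -4088058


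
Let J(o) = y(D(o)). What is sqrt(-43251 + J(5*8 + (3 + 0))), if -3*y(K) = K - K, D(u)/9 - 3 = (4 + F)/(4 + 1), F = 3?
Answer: I*sqrt(43251) ≈ 207.97*I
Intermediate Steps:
D(u) = 198/5 (D(u) = 27 + 9*((4 + 3)/(4 + 1)) = 27 + 9*(7/5) = 27 + 63/5 = 198/5)
y(K) = 0 (y(K) = -(K - K)/3 = -1/3*0 = 0)
J(o) = 0
sqrt(-43251 + J(5*8 + (3 + 0))) = sqrt(-43251 + 0) = sqrt(-43251) = I*sqrt(43251)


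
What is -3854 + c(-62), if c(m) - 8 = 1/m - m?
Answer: -234609/62 ≈ -3784.0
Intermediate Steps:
c(m) = 8 + 1/m - m (c(m) = 8 + (1/m - m) = 8 + 1/m - m)
-3854 + c(-62) = -3854 + (8 + 1/(-62) - 1*(-62)) = -3854 + (8 - 1/62 + 62) = -3854 + 4339/62 = -234609/62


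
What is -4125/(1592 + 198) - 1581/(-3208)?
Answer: -1040301/574232 ≈ -1.8116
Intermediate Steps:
-4125/(1592 + 198) - 1581/(-3208) = -4125/1790 - 1581*(-1/3208) = -4125*1/1790 + 1581/3208 = -825/358 + 1581/3208 = -1040301/574232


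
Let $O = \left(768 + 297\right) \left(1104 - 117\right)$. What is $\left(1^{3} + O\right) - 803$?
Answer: $1050353$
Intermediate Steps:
$O = 1051155$ ($O = 1065 \cdot 987 = 1051155$)
$\left(1^{3} + O\right) - 803 = \left(1^{3} + 1051155\right) - 803 = \left(1 + 1051155\right) - 803 = 1051156 - 803 = 1050353$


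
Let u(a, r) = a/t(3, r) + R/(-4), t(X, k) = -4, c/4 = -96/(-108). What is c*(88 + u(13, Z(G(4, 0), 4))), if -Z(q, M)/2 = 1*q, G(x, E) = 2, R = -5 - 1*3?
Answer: 2776/9 ≈ 308.44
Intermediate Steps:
c = 32/9 (c = 4*(-96/(-108)) = 4*(-96*(-1/108)) = 4*(8/9) = 32/9 ≈ 3.5556)
R = -8 (R = -5 - 3 = -8)
Z(q, M) = -2*q
u(a, r) = 2 - a/4 (u(a, r) = a/(-4) - 8/(-4) = a*(-¼) - 8*(-¼) = -a/4 + 2 = 2 - a/4)
c*(88 + u(13, Z(G(4, 0), 4))) = 32*(88 + (2 - ¼*13))/9 = 32*(88 + (2 - 13/4))/9 = 32*(88 - 5/4)/9 = (32/9)*(347/4) = 2776/9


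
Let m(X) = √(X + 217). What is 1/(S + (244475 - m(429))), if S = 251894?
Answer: 496369/246382183515 + √646/246382183515 ≈ 2.0147e-6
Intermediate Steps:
m(X) = √(217 + X)
1/(S + (244475 - m(429))) = 1/(251894 + (244475 - √(217 + 429))) = 1/(251894 + (244475 - √646)) = 1/(496369 - √646)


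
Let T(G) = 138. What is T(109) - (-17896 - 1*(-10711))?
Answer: 7323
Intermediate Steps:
T(109) - (-17896 - 1*(-10711)) = 138 - (-17896 - 1*(-10711)) = 138 - (-17896 + 10711) = 138 - 1*(-7185) = 138 + 7185 = 7323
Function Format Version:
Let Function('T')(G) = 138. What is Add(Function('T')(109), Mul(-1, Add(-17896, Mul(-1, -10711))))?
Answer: 7323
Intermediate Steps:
Add(Function('T')(109), Mul(-1, Add(-17896, Mul(-1, -10711)))) = Add(138, Mul(-1, Add(-17896, Mul(-1, -10711)))) = Add(138, Mul(-1, Add(-17896, 10711))) = Add(138, Mul(-1, -7185)) = Add(138, 7185) = 7323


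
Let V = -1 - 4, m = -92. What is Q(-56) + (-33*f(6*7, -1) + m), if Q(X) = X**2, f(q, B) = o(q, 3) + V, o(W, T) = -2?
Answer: 3275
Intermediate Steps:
V = -5
f(q, B) = -7 (f(q, B) = -2 - 5 = -7)
Q(-56) + (-33*f(6*7, -1) + m) = (-56)**2 + (-33*(-7) - 92) = 3136 + (231 - 92) = 3136 + 139 = 3275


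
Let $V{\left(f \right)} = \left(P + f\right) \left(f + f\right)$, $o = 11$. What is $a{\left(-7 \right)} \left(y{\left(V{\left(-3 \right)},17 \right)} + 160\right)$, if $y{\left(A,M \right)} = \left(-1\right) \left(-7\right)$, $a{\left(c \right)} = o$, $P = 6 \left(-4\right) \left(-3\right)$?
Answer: $1837$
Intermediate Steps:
$P = 72$ ($P = \left(-24\right) \left(-3\right) = 72$)
$V{\left(f \right)} = 2 f \left(72 + f\right)$ ($V{\left(f \right)} = \left(72 + f\right) \left(f + f\right) = \left(72 + f\right) 2 f = 2 f \left(72 + f\right)$)
$a{\left(c \right)} = 11$
$y{\left(A,M \right)} = 7$
$a{\left(-7 \right)} \left(y{\left(V{\left(-3 \right)},17 \right)} + 160\right) = 11 \left(7 + 160\right) = 11 \cdot 167 = 1837$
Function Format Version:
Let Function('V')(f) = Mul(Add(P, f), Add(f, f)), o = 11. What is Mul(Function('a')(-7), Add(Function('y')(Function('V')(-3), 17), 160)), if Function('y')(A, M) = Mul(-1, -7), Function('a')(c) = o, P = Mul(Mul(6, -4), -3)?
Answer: 1837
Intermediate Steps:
P = 72 (P = Mul(-24, -3) = 72)
Function('V')(f) = Mul(2, f, Add(72, f)) (Function('V')(f) = Mul(Add(72, f), Add(f, f)) = Mul(Add(72, f), Mul(2, f)) = Mul(2, f, Add(72, f)))
Function('a')(c) = 11
Function('y')(A, M) = 7
Mul(Function('a')(-7), Add(Function('y')(Function('V')(-3), 17), 160)) = Mul(11, Add(7, 160)) = Mul(11, 167) = 1837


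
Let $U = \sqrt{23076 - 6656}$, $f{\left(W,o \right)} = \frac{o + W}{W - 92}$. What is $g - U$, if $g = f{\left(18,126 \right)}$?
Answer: $- \frac{72}{37} - 2 \sqrt{4105} \approx -130.09$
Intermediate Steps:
$f{\left(W,o \right)} = \frac{W + o}{-92 + W}$
$U = 2 \sqrt{4105}$ ($U = \sqrt{16420} = 2 \sqrt{4105} \approx 128.14$)
$g = - \frac{72}{37}$ ($g = \frac{18 + 126}{-92 + 18} = \frac{1}{-74} \cdot 144 = \left(- \frac{1}{74}\right) 144 = - \frac{72}{37} \approx -1.9459$)
$g - U = - \frac{72}{37} - 2 \sqrt{4105}$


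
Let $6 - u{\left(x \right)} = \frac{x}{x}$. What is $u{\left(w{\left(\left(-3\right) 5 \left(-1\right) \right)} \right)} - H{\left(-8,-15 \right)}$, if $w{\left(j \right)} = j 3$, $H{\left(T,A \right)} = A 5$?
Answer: $80$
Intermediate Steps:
$H{\left(T,A \right)} = 5 A$
$w{\left(j \right)} = 3 j$
$u{\left(x \right)} = 5$ ($u{\left(x \right)} = 6 - \frac{x}{x} = 6 - 1 = 5$)
$u{\left(w{\left(\left(-3\right) 5 \left(-1\right) \right)} \right)} - H{\left(-8,-15 \right)} = 5 - 5 \left(-15\right) = 5 - -75 = 5 + 75 = 80$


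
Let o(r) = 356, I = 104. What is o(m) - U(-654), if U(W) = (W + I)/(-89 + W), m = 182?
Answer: 263958/743 ≈ 355.26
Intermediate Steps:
U(W) = (104 + W)/(-89 + W) (U(W) = (W + 104)/(-89 + W) = (104 + W)/(-89 + W))
o(m) - U(-654) = 356 - (104 - 654)/(-89 - 654) = 356 - (-550)/(-743) = 356 - (-1)*(-550)/743 = 356 - 1*550/743 = 356 - 550/743 = 263958/743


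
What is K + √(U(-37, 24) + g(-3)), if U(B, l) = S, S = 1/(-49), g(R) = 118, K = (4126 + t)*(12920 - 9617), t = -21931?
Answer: -58809915 + √5781/7 ≈ -5.8810e+7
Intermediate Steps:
K = -58809915 (K = (4126 - 21931)*(12920 - 9617) = -17805*3303 = -58809915)
S = -1/49 ≈ -0.020408
U(B, l) = -1/49
K + √(U(-37, 24) + g(-3)) = -58809915 + √(-1/49 + 118) = -58809915 + √(5781/49) = -58809915 + √5781/7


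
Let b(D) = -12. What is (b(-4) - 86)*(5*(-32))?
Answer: 15680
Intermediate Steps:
(b(-4) - 86)*(5*(-32)) = (-12 - 86)*(5*(-32)) = -98*(-160) = 15680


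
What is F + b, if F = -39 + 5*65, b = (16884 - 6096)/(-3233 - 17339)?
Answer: 1468201/5143 ≈ 285.48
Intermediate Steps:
b = -2697/5143 (b = 10788/(-20572) = 10788*(-1/20572) = -2697/5143 ≈ -0.52440)
F = 286 (F = -39 + 325 = 286)
F + b = 286 - 2697/5143 = 1468201/5143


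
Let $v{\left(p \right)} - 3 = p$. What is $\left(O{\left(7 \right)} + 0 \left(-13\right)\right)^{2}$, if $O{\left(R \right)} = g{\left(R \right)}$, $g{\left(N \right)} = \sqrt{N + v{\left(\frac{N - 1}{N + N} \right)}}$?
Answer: $\frac{73}{7} \approx 10.429$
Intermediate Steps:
$v{\left(p \right)} = 3 + p$
$g{\left(N \right)} = \sqrt{3 + N + \frac{-1 + N}{2 N}}$ ($g{\left(N \right)} = \sqrt{N + \left(3 + \frac{N - 1}{N + N}\right)} = \sqrt{N + \left(3 + \frac{-1 + N}{2 N}\right)} = \sqrt{3 + N + \frac{-1 + N}{2 N}}$)
$O{\left(R \right)} = \frac{\sqrt{14 - \frac{2}{R} + 4 R}}{2}$
$\left(O{\left(7 \right)} + 0 \left(-13\right)\right)^{2} = \left(\frac{\sqrt{14 - \frac{2}{7} + 4 \cdot 7}}{2} + 0 \left(-13\right)\right)^{2} = \left(\frac{\sqrt{14 - \frac{2}{7} + 28}}{2} + 0\right)^{2} = \left(\frac{\sqrt{\frac{292}{7}}}{2} + 0\right)^{2} = \left(\frac{\frac{2}{7} \sqrt{511}}{2} + 0\right)^{2} = \left(\frac{\sqrt{511}}{7} + 0\right)^{2} = \left(\frac{\sqrt{511}}{7}\right)^{2} = \frac{73}{7}$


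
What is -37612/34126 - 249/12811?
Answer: -245172353/218594093 ≈ -1.1216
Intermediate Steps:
-37612/34126 - 249/12811 = -37612*1/34126 - 249*1/12811 = -18806/17063 - 249/12811 = -245172353/218594093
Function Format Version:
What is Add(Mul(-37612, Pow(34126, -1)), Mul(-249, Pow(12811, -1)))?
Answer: Rational(-245172353, 218594093) ≈ -1.1216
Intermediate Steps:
Add(Mul(-37612, Pow(34126, -1)), Mul(-249, Pow(12811, -1))) = Add(Mul(-37612, Rational(1, 34126)), Mul(-249, Rational(1, 12811))) = Add(Rational(-18806, 17063), Rational(-249, 12811)) = Rational(-245172353, 218594093)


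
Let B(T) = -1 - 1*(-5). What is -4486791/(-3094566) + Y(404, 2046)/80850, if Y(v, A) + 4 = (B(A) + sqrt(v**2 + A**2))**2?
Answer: 2303681519509/41699276850 + 8*sqrt(1087333)/40425 ≈ 55.451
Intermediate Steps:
B(T) = 4 (B(T) = -1 + 5 = 4)
Y(v, A) = -4 + (4 + sqrt(A**2 + v**2))**2 (Y(v, A) = -4 + (4 + sqrt(v**2 + A**2))**2 = -4 + (4 + sqrt(A**2 + v**2))**2)
-4486791/(-3094566) + Y(404, 2046)/80850 = -4486791/(-3094566) + (-4 + (4 + sqrt(2046**2 + 404**2))**2)/80850 = -4486791*(-1/3094566) + (-4 + (4 + sqrt(4186116 + 163216))**2)*(1/80850) = 1495597/1031522 + (-4 + (4 + sqrt(4349332))**2)*(1/80850) = 1495597/1031522 + (-4 + (4 + 2*sqrt(1087333))**2)*(1/80850) = 1495597/1031522 + (-2/40425 + (4 + 2*sqrt(1087333))**2/80850) = 60457445681/41699276850 + (4 + 2*sqrt(1087333))**2/80850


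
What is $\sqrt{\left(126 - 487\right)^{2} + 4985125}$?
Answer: $\sqrt{5115446} \approx 2261.7$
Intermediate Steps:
$\sqrt{\left(126 - 487\right)^{2} + 4985125} = \sqrt{\left(-361\right)^{2} + 4985125} = \sqrt{130321 + 4985125} = \sqrt{5115446}$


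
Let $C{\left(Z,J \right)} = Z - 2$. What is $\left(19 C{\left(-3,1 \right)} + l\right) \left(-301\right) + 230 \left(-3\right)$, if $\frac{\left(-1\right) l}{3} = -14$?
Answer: $15263$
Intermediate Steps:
$C{\left(Z,J \right)} = -2 + Z$
$l = 42$ ($l = \left(-3\right) \left(-14\right) = 42$)
$\left(19 C{\left(-3,1 \right)} + l\right) \left(-301\right) + 230 \left(-3\right) = \left(19 \left(-2 - 3\right) + 42\right) \left(-301\right) + 230 \left(-3\right) = \left(19 \left(-5\right) + 42\right) \left(-301\right) - 690 = \left(-95 + 42\right) \left(-301\right) - 690 = \left(-53\right) \left(-301\right) - 690 = 15953 - 690 = 15263$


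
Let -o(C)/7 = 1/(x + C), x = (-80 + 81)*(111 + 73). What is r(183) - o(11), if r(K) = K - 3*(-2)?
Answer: 36862/195 ≈ 189.04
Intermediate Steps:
r(K) = 6 + K (r(K) = K + 6 = 6 + K)
x = 184 (x = 1*184 = 184)
o(C) = -7/(184 + C)
r(183) - o(11) = (6 + 183) - (-7)/(184 + 11) = 189 - (-7)/195 = 189 - 1*(-7/195) = 189 + 7/195 = 36862/195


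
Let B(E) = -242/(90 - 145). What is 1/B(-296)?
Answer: 5/22 ≈ 0.22727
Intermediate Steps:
B(E) = 22/5 (B(E) = -242/(-55) = -242*(-1/55) = 22/5)
1/B(-296) = 1/(22/5) = 5/22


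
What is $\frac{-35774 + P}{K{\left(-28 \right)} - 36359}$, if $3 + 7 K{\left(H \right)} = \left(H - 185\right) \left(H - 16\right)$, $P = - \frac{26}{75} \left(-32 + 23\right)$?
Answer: $\frac{782488}{766075} \approx 1.0214$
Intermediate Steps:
$P = \frac{78}{25}$ ($P = \left(-26\right) \frac{1}{75} \left(-9\right) = \left(- \frac{26}{75}\right) \left(-9\right) = \frac{78}{25} \approx 3.12$)
$K{\left(H \right)} = - \frac{3}{7} + \frac{\left(-185 + H\right) \left(-16 + H\right)}{7}$ ($K{\left(H \right)} = - \frac{3}{7} + \frac{\left(H - 185\right) \left(H - 16\right)}{7} = - \frac{3}{7} + \frac{\left(-185 + H\right) \left(-16 + H\right)}{7}$)
$\frac{-35774 + P}{K{\left(-28 \right)} - 36359} = \frac{-35774 + \frac{78}{25}}{\left(\frac{2957}{7} - -804 + \frac{\left(-28\right)^{2}}{7}\right) - 36359} = - \frac{894272}{25 \left(\left(\frac{2957}{7} + 804 + \frac{1}{7} \cdot 784\right) - 36359\right)} = - \frac{894272}{25 \left(\left(\frac{2957}{7} + 804 + 112\right) - 36359\right)} = - \frac{894272}{25 \left(\frac{9369}{7} - 36359\right)} = - \frac{894272}{25 \left(- \frac{245144}{7}\right)} = \left(- \frac{894272}{25}\right) \left(- \frac{7}{245144}\right) = \frac{782488}{766075}$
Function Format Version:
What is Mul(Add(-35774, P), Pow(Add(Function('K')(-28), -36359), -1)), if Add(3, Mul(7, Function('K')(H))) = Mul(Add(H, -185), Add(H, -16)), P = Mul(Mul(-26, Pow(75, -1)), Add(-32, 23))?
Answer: Rational(782488, 766075) ≈ 1.0214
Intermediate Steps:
P = Rational(78, 25) (P = Mul(Mul(-26, Rational(1, 75)), -9) = Mul(Rational(-26, 75), -9) = Rational(78, 25) ≈ 3.1200)
Function('K')(H) = Add(Rational(-3, 7), Mul(Rational(1, 7), Add(-185, H), Add(-16, H))) (Function('K')(H) = Add(Rational(-3, 7), Mul(Rational(1, 7), Mul(Add(H, -185), Add(H, -16)))) = Add(Rational(-3, 7), Mul(Rational(1, 7), Mul(Add(-185, H), Add(-16, H)))) = Add(Rational(-3, 7), Mul(Rational(1, 7), Add(-185, H), Add(-16, H))))
Mul(Add(-35774, P), Pow(Add(Function('K')(-28), -36359), -1)) = Mul(Add(-35774, Rational(78, 25)), Pow(Add(Add(Rational(2957, 7), Mul(Rational(-201, 7), -28), Mul(Rational(1, 7), Pow(-28, 2))), -36359), -1)) = Mul(Rational(-894272, 25), Pow(Add(Add(Rational(2957, 7), 804, Mul(Rational(1, 7), 784)), -36359), -1)) = Mul(Rational(-894272, 25), Pow(Add(Add(Rational(2957, 7), 804, 112), -36359), -1)) = Mul(Rational(-894272, 25), Pow(Add(Rational(9369, 7), -36359), -1)) = Mul(Rational(-894272, 25), Pow(Rational(-245144, 7), -1)) = Mul(Rational(-894272, 25), Rational(-7, 245144)) = Rational(782488, 766075)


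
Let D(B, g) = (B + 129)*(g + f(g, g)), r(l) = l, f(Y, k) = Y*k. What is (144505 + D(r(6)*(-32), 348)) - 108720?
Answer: -7615691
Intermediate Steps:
D(B, g) = (129 + B)*(g + g²) (D(B, g) = (B + 129)*(g + g*g) = (129 + B)*(g + g²))
(144505 + D(r(6)*(-32), 348)) - 108720 = (144505 + 348*(129 + 6*(-32) + 129*348 + (6*(-32))*348)) - 108720 = (144505 + 348*(129 - 192 + 44892 - 192*348)) - 108720 = (144505 + 348*(129 - 192 + 44892 - 66816)) - 108720 = (144505 + 348*(-21987)) - 108720 = (144505 - 7651476) - 108720 = -7506971 - 108720 = -7615691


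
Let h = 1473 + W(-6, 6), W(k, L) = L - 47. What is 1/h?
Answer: 1/1432 ≈ 0.00069832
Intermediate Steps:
W(k, L) = -47 + L
h = 1432 (h = 1473 + (-47 + 6) = 1473 - 41 = 1432)
1/h = 1/1432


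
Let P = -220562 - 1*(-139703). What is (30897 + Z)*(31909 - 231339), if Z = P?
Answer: 9963921660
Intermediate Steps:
P = -80859 (P = -220562 + 139703 = -80859)
Z = -80859
(30897 + Z)*(31909 - 231339) = (30897 - 80859)*(31909 - 231339) = -49962*(-199430) = 9963921660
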